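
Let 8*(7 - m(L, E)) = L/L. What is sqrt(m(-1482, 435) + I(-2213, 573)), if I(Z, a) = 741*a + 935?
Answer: sqrt(6808558)/4 ≈ 652.33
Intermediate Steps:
m(L, E) = 55/8 (m(L, E) = 7 - L/(8*L) = 7 - 1/8*1 = 7 - 1/8 = 55/8)
I(Z, a) = 935 + 741*a
sqrt(m(-1482, 435) + I(-2213, 573)) = sqrt(55/8 + (935 + 741*573)) = sqrt(55/8 + (935 + 424593)) = sqrt(55/8 + 425528) = sqrt(3404279/8) = sqrt(6808558)/4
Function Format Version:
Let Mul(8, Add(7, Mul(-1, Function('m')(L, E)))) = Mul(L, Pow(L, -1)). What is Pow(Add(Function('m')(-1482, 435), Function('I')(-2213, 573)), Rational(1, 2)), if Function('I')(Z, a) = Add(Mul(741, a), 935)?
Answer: Mul(Rational(1, 4), Pow(6808558, Rational(1, 2))) ≈ 652.33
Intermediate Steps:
Function('m')(L, E) = Rational(55, 8) (Function('m')(L, E) = Add(7, Mul(Rational(-1, 8), Mul(L, Pow(L, -1)))) = Add(7, Mul(Rational(-1, 8), 1)) = Add(7, Rational(-1, 8)) = Rational(55, 8))
Function('I')(Z, a) = Add(935, Mul(741, a))
Pow(Add(Function('m')(-1482, 435), Function('I')(-2213, 573)), Rational(1, 2)) = Pow(Add(Rational(55, 8), Add(935, Mul(741, 573))), Rational(1, 2)) = Pow(Add(Rational(55, 8), Add(935, 424593)), Rational(1, 2)) = Pow(Add(Rational(55, 8), 425528), Rational(1, 2)) = Pow(Rational(3404279, 8), Rational(1, 2)) = Mul(Rational(1, 4), Pow(6808558, Rational(1, 2)))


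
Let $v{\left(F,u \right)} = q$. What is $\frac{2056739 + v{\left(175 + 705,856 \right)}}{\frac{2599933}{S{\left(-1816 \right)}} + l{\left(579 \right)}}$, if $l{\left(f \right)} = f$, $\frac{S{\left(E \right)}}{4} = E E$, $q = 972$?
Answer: $\frac{27144138270464}{7640434429} \approx 3552.7$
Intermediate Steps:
$S{\left(E \right)} = 4 E^{2}$ ($S{\left(E \right)} = 4 E E = 4 E^{2}$)
$v{\left(F,u \right)} = 972$
$\frac{2056739 + v{\left(175 + 705,856 \right)}}{\frac{2599933}{S{\left(-1816 \right)}} + l{\left(579 \right)}} = \frac{2056739 + 972}{\frac{2599933}{4 \left(-1816\right)^{2}} + 579} = \frac{2057711}{\frac{2599933}{4 \cdot 3297856} + 579} = \frac{2057711}{\frac{2599933}{13191424} + 579} = \frac{2057711}{\frac{7640434429}{13191424}} = 2057711 \cdot \frac{13191424}{7640434429} = \frac{27144138270464}{7640434429}$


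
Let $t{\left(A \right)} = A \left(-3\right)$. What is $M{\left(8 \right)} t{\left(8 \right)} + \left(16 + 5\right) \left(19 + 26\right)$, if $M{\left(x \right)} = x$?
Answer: $753$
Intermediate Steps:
$t{\left(A \right)} = - 3 A$
$M{\left(8 \right)} t{\left(8 \right)} + \left(16 + 5\right) \left(19 + 26\right) = 8 \left(\left(-3\right) 8\right) + \left(16 + 5\right) \left(19 + 26\right) = 8 \left(-24\right) + 21 \cdot 45 = -192 + 945 = 753$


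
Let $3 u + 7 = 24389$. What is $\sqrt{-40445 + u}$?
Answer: $\frac{i \sqrt{290859}}{3} \approx 179.77 i$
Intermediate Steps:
$u = \frac{24382}{3}$ ($u = - \frac{7}{3} + \frac{1}{3} \cdot 24389 = - \frac{7}{3} + \frac{24389}{3} = \frac{24382}{3} \approx 8127.3$)
$\sqrt{-40445 + u} = \sqrt{-40445 + \frac{24382}{3}} = \sqrt{- \frac{96953}{3}} = \frac{i \sqrt{290859}}{3}$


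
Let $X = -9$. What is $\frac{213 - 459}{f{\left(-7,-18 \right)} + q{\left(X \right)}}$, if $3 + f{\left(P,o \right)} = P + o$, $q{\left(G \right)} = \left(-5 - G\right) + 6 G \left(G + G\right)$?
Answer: $- \frac{41}{158} \approx -0.25949$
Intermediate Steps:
$q{\left(G \right)} = -5 - G + 12 G^{2}$ ($q{\left(G \right)} = \left(-5 - G\right) + 6 G 2 G = \left(-5 - G\right) + 6 \cdot 2 G^{2} = \left(-5 - G\right) + 12 G^{2} = -5 - G + 12 G^{2}$)
$f{\left(P,o \right)} = -3 + P + o$ ($f{\left(P,o \right)} = -3 + \left(P + o\right) = -3 + P + o$)
$\frac{213 - 459}{f{\left(-7,-18 \right)} + q{\left(X \right)}} = \frac{213 - 459}{\left(-3 - 7 - 18\right) - \left(-4 - 972\right)} = - \frac{246}{-28 + \left(-5 + 9 + 12 \cdot 81\right)} = - \frac{246}{-28 + \left(-5 + 9 + 972\right)} = - \frac{246}{-28 + 976} = - \frac{246}{948} = \left(-246\right) \frac{1}{948} = - \frac{41}{158}$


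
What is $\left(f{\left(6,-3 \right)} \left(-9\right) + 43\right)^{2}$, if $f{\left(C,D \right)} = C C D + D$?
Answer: $1085764$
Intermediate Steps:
$f{\left(C,D \right)} = D + D C^{2}$ ($f{\left(C,D \right)} = C^{2} D + D = D C^{2} + D = D + D C^{2}$)
$\left(f{\left(6,-3 \right)} \left(-9\right) + 43\right)^{2} = \left(- 3 \left(1 + 6^{2}\right) \left(-9\right) + 43\right)^{2} = \left(- 3 \left(1 + 36\right) \left(-9\right) + 43\right)^{2} = \left(\left(-3\right) 37 \left(-9\right) + 43\right)^{2} = \left(\left(-111\right) \left(-9\right) + 43\right)^{2} = \left(999 + 43\right)^{2} = 1042^{2} = 1085764$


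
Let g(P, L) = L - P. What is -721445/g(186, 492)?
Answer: -721445/306 ≈ -2357.7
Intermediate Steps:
-721445/g(186, 492) = -721445/(492 - 1*186) = -721445/(492 - 186) = -721445/306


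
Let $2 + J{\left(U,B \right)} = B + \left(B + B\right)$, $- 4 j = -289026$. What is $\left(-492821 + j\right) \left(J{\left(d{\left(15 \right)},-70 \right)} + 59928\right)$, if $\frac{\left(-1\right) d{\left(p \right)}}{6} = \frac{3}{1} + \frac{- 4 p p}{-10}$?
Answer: $-25114429682$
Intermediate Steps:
$j = \frac{144513}{2}$ ($j = \left(- \frac{1}{4}\right) \left(-289026\right) = \frac{144513}{2} \approx 72257.0$)
$d{\left(p \right)} = -18 - \frac{12 p^{2}}{5}$ ($d{\left(p \right)} = - 6 \left(\frac{3}{1} + \frac{- 4 p p}{-10}\right) = - 6 \left(3 \cdot 1 + - 4 p^{2} \left(- \frac{1}{10}\right)\right) = - 6 \left(3 + \frac{2 p^{2}}{5}\right) = -18 - \frac{12 p^{2}}{5}$)
$J{\left(U,B \right)} = -2 + 3 B$ ($J{\left(U,B \right)} = -2 + \left(B + \left(B + B\right)\right) = -2 + \left(B + 2 B\right) = -2 + 3 B$)
$\left(-492821 + j\right) \left(J{\left(d{\left(15 \right)},-70 \right)} + 59928\right) = \left(-492821 + \frac{144513}{2}\right) \left(\left(-2 + 3 \left(-70\right)\right) + 59928\right) = - \frac{841129 \left(\left(-2 - 210\right) + 59928\right)}{2} = - \frac{841129 \left(-212 + 59928\right)}{2} = \left(- \frac{841129}{2}\right) 59716 = -25114429682$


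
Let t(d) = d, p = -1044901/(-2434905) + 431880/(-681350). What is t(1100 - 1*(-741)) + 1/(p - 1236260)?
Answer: 6865201205539052546/3729060949785691 ≈ 1841.0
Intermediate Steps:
p = -617533591/3016404585 (p = -1044901*(-1/2434905) + 431880*(-1/681350) = 94991/221355 - 43188/68135 = -617533591/3016404585 ≈ -0.20473)
t(1100 - 1*(-741)) + 1/(p - 1236260) = (1100 - 1*(-741)) + 1/(-617533591/3016404585 - 1236260) = (1100 + 741) + 1/(-3729060949785691/3016404585) = 1841 - 3016404585/3729060949785691 = 6865201205539052546/3729060949785691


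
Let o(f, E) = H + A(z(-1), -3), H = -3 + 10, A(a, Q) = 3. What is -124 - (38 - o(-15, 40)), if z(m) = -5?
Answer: -152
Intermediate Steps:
H = 7
o(f, E) = 10 (o(f, E) = 7 + 3 = 10)
-124 - (38 - o(-15, 40)) = -124 - (38 - 1*10) = -124 - (38 - 10) = -124 - 1*28 = -124 - 28 = -152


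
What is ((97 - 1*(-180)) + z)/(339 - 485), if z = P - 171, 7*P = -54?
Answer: -344/511 ≈ -0.67319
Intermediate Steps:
P = -54/7 (P = (⅐)*(-54) = -54/7 ≈ -7.7143)
z = -1251/7 (z = -54/7 - 171 = -1251/7 ≈ -178.71)
((97 - 1*(-180)) + z)/(339 - 485) = ((97 - 1*(-180)) - 1251/7)/(339 - 485) = ((97 + 180) - 1251/7)/(-146) = (277 - 1251/7)*(-1/146) = (688/7)*(-1/146) = -344/511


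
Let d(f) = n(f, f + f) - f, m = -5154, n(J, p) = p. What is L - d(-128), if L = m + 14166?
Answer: 9140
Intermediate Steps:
d(f) = f (d(f) = (f + f) - f = 2*f - f = f)
L = 9012 (L = -5154 + 14166 = 9012)
L - d(-128) = 9012 - 1*(-128) = 9012 + 128 = 9140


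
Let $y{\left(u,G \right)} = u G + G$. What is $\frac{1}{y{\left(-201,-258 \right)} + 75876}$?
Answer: $\frac{1}{127476} \approx 7.8446 \cdot 10^{-6}$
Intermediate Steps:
$y{\left(u,G \right)} = G + G u$ ($y{\left(u,G \right)} = G u + G = G + G u$)
$\frac{1}{y{\left(-201,-258 \right)} + 75876} = \frac{1}{- 258 \left(1 - 201\right) + 75876} = \frac{1}{\left(-258\right) \left(-200\right) + 75876} = \frac{1}{51600 + 75876} = \frac{1}{127476}$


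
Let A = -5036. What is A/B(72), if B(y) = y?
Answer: -1259/18 ≈ -69.944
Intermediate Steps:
A/B(72) = -5036/72 = -5036*1/72 = -1259/18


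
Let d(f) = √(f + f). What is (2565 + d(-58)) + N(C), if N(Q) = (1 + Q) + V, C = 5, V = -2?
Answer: 2569 + 2*I*√29 ≈ 2569.0 + 10.77*I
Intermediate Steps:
d(f) = √2*√f (d(f) = √(2*f) = √2*√f)
N(Q) = -1 + Q (N(Q) = (1 + Q) - 2 = -1 + Q)
(2565 + d(-58)) + N(C) = (2565 + √2*√(-58)) + (-1 + 5) = (2565 + √2*(I*√58)) + 4 = (2565 + 2*I*√29) + 4 = 2569 + 2*I*√29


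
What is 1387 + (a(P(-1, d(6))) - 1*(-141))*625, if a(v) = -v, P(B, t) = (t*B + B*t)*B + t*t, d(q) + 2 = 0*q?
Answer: 89512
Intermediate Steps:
d(q) = -2 (d(q) = -2 + 0*q = -2 + 0 = -2)
P(B, t) = t² + 2*t*B² (P(B, t) = (B*t + B*t)*B + t² = (2*B*t)*B + t² = 2*t*B² + t² = t² + 2*t*B²)
1387 + (a(P(-1, d(6))) - 1*(-141))*625 = 1387 + (-(-2)*(-2 + 2*(-1)²) - 1*(-141))*625 = 1387 + (-(-2)*(-2 + 2*1) + 141)*625 = 1387 + (-(-2)*(-2 + 2) + 141)*625 = 1387 + (-(-2)*0 + 141)*625 = 1387 + (-1*0 + 141)*625 = 1387 + (0 + 141)*625 = 1387 + 141*625 = 1387 + 88125 = 89512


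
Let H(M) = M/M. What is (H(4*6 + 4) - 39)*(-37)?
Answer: 1406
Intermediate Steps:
H(M) = 1
(H(4*6 + 4) - 39)*(-37) = (1 - 39)*(-37) = -38*(-37) = 1406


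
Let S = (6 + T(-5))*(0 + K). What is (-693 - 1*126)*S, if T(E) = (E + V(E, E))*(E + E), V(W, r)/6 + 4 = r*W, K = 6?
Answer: 5916456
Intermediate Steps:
V(W, r) = -24 + 6*W*r (V(W, r) = -24 + 6*(r*W) = -24 + 6*(W*r) = -24 + 6*W*r)
T(E) = 2*E*(-24 + E + 6*E²) (T(E) = (E + (-24 + 6*E*E))*(E + E) = (E + (-24 + 6*E²))*(2*E) = (-24 + E + 6*E²)*(2*E) = 2*E*(-24 + E + 6*E²))
S = -7224 (S = (6 + 2*(-5)*(-24 - 5 + 6*(-5)²))*(0 + 6) = (6 + 2*(-5)*(-24 - 5 + 6*25))*6 = (6 + 2*(-5)*(-24 - 5 + 150))*6 = (6 + 2*(-5)*121)*6 = (6 - 1210)*6 = -1204*6 = -7224)
(-693 - 1*126)*S = (-693 - 1*126)*(-7224) = (-693 - 126)*(-7224) = -819*(-7224) = 5916456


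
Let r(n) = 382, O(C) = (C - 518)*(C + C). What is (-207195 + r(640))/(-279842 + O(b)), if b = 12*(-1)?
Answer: 206813/267122 ≈ 0.77423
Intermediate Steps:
b = -12
O(C) = 2*C*(-518 + C) (O(C) = (-518 + C)*(2*C) = 2*C*(-518 + C))
(-207195 + r(640))/(-279842 + O(b)) = (-207195 + 382)/(-279842 + 2*(-12)*(-518 - 12)) = -206813/(-279842 + 2*(-12)*(-530)) = -206813/(-279842 + 12720) = -206813/(-267122) = -206813*(-1/267122) = 206813/267122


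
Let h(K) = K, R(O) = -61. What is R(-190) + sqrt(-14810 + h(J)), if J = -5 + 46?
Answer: -61 + 3*I*sqrt(1641) ≈ -61.0 + 121.53*I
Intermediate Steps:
J = 41
R(-190) + sqrt(-14810 + h(J)) = -61 + sqrt(-14810 + 41) = -61 + sqrt(-14769) = -61 + 3*I*sqrt(1641)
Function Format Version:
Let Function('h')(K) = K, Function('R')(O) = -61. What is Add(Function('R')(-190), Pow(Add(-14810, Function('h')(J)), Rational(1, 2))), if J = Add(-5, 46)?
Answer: Add(-61, Mul(3, I, Pow(1641, Rational(1, 2)))) ≈ Add(-61.000, Mul(121.53, I))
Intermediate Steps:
J = 41
Add(Function('R')(-190), Pow(Add(-14810, Function('h')(J)), Rational(1, 2))) = Add(-61, Pow(Add(-14810, 41), Rational(1, 2))) = Add(-61, Pow(-14769, Rational(1, 2))) = Add(-61, Mul(3, I, Pow(1641, Rational(1, 2))))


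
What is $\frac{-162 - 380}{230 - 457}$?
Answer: $\frac{542}{227} \approx 2.3877$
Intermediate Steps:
$\frac{-162 - 380}{230 - 457} = - \frac{542}{-227} = \left(-542\right) \left(- \frac{1}{227}\right) = \frac{542}{227}$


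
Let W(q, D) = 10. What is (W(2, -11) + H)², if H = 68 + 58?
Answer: 18496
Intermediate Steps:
H = 126
(W(2, -11) + H)² = (10 + 126)² = 136² = 18496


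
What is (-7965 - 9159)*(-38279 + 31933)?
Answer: 108668904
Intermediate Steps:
(-7965 - 9159)*(-38279 + 31933) = -17124*(-6346) = 108668904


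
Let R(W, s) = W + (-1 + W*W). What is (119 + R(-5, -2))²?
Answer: 19044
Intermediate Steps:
R(W, s) = -1 + W + W² (R(W, s) = W + (-1 + W²) = -1 + W + W²)
(119 + R(-5, -2))² = (119 + (-1 - 5 + (-5)²))² = (119 + (-1 - 5 + 25))² = (119 + 19)² = 138² = 19044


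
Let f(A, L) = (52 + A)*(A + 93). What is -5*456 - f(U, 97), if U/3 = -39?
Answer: -3840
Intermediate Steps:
U = -117 (U = 3*(-39) = -117)
f(A, L) = (52 + A)*(93 + A)
-5*456 - f(U, 97) = -5*456 - (4836 + (-117)**2 + 145*(-117)) = -2280 - (4836 + 13689 - 16965) = -2280 - 1*1560 = -2280 - 1560 = -3840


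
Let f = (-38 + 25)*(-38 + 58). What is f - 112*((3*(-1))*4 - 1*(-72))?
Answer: -6980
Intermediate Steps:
f = -260 (f = -13*20 = -260)
f - 112*((3*(-1))*4 - 1*(-72)) = -260 - 112*((3*(-1))*4 - 1*(-72)) = -260 - 112*(-3*4 + 72) = -260 - 112*(-12 + 72) = -260 - 112*60 = -260 - 6720 = -6980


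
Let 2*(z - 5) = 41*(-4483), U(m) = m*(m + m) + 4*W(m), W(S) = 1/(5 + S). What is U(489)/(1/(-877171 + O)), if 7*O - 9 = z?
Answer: -736169817660072/1729 ≈ -4.2578e+11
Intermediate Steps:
U(m) = 2*m² + 4/(5 + m) (U(m) = m*(m + m) + 4/(5 + m) = m*(2*m) + 4/(5 + m) = 2*m² + 4/(5 + m))
z = -183793/2 (z = 5 + (41*(-4483))/2 = 5 + (½)*(-183803) = 5 - 183803/2 = -183793/2 ≈ -91897.)
O = -183775/14 (O = 9/7 + (⅐)*(-183793/2) = 9/7 - 183793/14 = -183775/14 ≈ -13127.)
U(489)/(1/(-877171 + O)) = (2*(2 + 489²*(5 + 489))/(5 + 489))/(1/(-877171 - 183775/14)) = (2*(2 + 239121*494)/494)/(1/(-12464169/14)) = (2*(1/494)*(2 + 118125774))/(-14/12464169) = (2*(1/494)*118125776)*(-12464169/14) = (118125776/247)*(-12464169/14) = -736169817660072/1729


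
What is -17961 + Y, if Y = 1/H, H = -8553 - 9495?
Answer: -324160129/18048 ≈ -17961.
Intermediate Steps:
H = -18048
Y = -1/18048 (Y = 1/(-18048) = -1/18048 ≈ -5.5408e-5)
-17961 + Y = -17961 - 1/18048 = -324160129/18048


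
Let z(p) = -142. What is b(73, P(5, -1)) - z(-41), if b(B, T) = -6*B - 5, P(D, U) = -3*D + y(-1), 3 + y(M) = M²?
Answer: -301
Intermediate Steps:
y(M) = -3 + M²
P(D, U) = -2 - 3*D (P(D, U) = -3*D + (-3 + (-1)²) = -3*D + (-3 + 1) = -3*D - 2 = -2 - 3*D)
b(B, T) = -5 - 6*B
b(73, P(5, -1)) - z(-41) = (-5 - 6*73) - 1*(-142) = (-5 - 438) + 142 = -443 + 142 = -301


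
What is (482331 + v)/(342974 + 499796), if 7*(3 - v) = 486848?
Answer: 288949/589939 ≈ 0.48979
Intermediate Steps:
v = -486827/7 (v = 3 - 1/7*486848 = 3 - 486848/7 = -486827/7 ≈ -69547.)
(482331 + v)/(342974 + 499796) = (482331 - 486827/7)/(342974 + 499796) = (2889490/7)/842770 = (2889490/7)*(1/842770) = 288949/589939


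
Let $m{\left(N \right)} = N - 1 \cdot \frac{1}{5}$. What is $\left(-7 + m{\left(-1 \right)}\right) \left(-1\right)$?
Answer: $\frac{41}{5} \approx 8.2$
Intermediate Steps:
$m{\left(N \right)} = - \frac{1}{5} + N$ ($m{\left(N \right)} = N - 1 \cdot \frac{1}{5} = N - \frac{1}{5} = - \frac{1}{5} + N$)
$\left(-7 + m{\left(-1 \right)}\right) \left(-1\right) = \left(-7 - \frac{6}{5}\right) \left(-1\right) = \left(- \frac{41}{5}\right) \left(-1\right) = \frac{41}{5}$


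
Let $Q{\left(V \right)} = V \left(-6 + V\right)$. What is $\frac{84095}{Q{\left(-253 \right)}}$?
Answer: $\frac{7645}{5957} \approx 1.2834$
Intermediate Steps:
$\frac{84095}{Q{\left(-253 \right)}} = \frac{84095}{\left(-253\right) \left(-6 - 253\right)} = \frac{84095}{\left(-253\right) \left(-259\right)} = \frac{84095}{65527} = 84095 \cdot \frac{1}{65527} = \frac{7645}{5957}$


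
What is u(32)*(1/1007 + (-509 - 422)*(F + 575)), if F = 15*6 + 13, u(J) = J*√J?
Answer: -81361475200*√2/1007 ≈ -1.1426e+8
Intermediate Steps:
u(J) = J^(3/2)
F = 103 (F = 90 + 13 = 103)
u(32)*(1/1007 + (-509 - 422)*(F + 575)) = 32^(3/2)*(1/1007 + (-509 - 422)*(103 + 575)) = (128*√2)*(1/1007 - 931*678) = (128*√2)*(1/1007 - 631218) = (128*√2)*(-635636525/1007) = -81361475200*√2/1007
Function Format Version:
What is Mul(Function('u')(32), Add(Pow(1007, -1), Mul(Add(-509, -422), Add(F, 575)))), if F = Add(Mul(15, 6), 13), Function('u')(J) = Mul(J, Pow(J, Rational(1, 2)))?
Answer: Mul(Rational(-81361475200, 1007), Pow(2, Rational(1, 2))) ≈ -1.1426e+8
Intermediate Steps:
Function('u')(J) = Pow(J, Rational(3, 2))
F = 103 (F = Add(90, 13) = 103)
Mul(Function('u')(32), Add(Pow(1007, -1), Mul(Add(-509, -422), Add(F, 575)))) = Mul(Pow(32, Rational(3, 2)), Add(Pow(1007, -1), Mul(Add(-509, -422), Add(103, 575)))) = Mul(Mul(128, Pow(2, Rational(1, 2))), Add(Rational(1, 1007), Mul(-931, 678))) = Mul(Mul(128, Pow(2, Rational(1, 2))), Add(Rational(1, 1007), -631218)) = Mul(Mul(128, Pow(2, Rational(1, 2))), Rational(-635636525, 1007)) = Mul(Rational(-81361475200, 1007), Pow(2, Rational(1, 2)))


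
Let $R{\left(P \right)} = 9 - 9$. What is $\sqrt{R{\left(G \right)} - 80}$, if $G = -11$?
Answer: $4 i \sqrt{5} \approx 8.9443 i$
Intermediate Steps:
$R{\left(P \right)} = 0$
$\sqrt{R{\left(G \right)} - 80} = \sqrt{0 - 80} = \sqrt{-80} = 4 i \sqrt{5}$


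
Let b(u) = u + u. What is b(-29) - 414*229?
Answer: -94864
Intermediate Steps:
b(u) = 2*u
b(-29) - 414*229 = 2*(-29) - 414*229 = -58 - 94806 = -94864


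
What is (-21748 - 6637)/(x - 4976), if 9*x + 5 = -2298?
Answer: 255465/47087 ≈ 5.4254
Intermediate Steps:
x = -2303/9 (x = -5/9 + (⅑)*(-2298) = -5/9 - 766/3 = -2303/9 ≈ -255.89)
(-21748 - 6637)/(x - 4976) = (-21748 - 6637)/(-2303/9 - 4976) = -28385/(-47087/9) = -28385*(-9/47087) = 255465/47087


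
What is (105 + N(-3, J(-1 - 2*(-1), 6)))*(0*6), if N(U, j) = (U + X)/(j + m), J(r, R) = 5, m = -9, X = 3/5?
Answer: 0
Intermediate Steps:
X = 3/5 (X = 3*(1/5) = 3/5 ≈ 0.60000)
N(U, j) = (3/5 + U)/(-9 + j) (N(U, j) = (U + 3/5)/(j - 9) = (3/5 + U)/(-9 + j))
(105 + N(-3, J(-1 - 2*(-1), 6)))*(0*6) = (105 + (3/5 - 3)/(-9 + 5))*(0*6) = (105 - 12/5/(-4))*0 = (105 - 1/4*(-12/5))*0 = (105 + 3/5)*0 = (528/5)*0 = 0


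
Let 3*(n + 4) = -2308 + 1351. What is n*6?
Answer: -1938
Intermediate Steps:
n = -323 (n = -4 + (-2308 + 1351)/3 = -4 + (⅓)*(-957) = -4 - 319 = -323)
n*6 = -323*6 = -1938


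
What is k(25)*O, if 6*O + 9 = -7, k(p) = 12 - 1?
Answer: -88/3 ≈ -29.333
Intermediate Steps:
k(p) = 11
O = -8/3 (O = -3/2 + (1/6)*(-7) = -3/2 - 7/6 = -8/3 ≈ -2.6667)
k(25)*O = 11*(-8/3) = -88/3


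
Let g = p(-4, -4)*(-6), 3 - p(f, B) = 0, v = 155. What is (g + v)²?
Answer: 18769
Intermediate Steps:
p(f, B) = 3 (p(f, B) = 3 - 1*0 = 3 + 0 = 3)
g = -18 (g = 3*(-6) = -18)
(g + v)² = (-18 + 155)² = 137² = 18769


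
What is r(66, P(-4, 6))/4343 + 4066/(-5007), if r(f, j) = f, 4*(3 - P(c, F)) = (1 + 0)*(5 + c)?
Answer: -17328176/21745401 ≈ -0.79687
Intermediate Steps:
P(c, F) = 7/4 - c/4 (P(c, F) = 3 - (1 + 0)*(5 + c)/4 = 3 - (5 + c)/4 = 3 + (-5/4 - c/4) = 7/4 - c/4)
r(66, P(-4, 6))/4343 + 4066/(-5007) = 66/4343 + 4066/(-5007) = 66*(1/4343) + 4066*(-1/5007) = 66/4343 - 4066/5007 = -17328176/21745401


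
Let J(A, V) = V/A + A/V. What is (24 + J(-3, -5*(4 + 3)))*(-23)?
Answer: -86342/105 ≈ -822.30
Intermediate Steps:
J(A, V) = A/V + V/A
(24 + J(-3, -5*(4 + 3)))*(-23) = (24 + (-3*(-1/(5*(4 + 3))) - 5*(4 + 3)/(-3)))*(-23) = (24 + (-3/((-5*7)) - 5*7*(-⅓)))*(-23) = (24 + (-3/(-35) - 35*(-⅓)))*(-23) = (24 + (-3*(-1/35) + 35/3))*(-23) = (24 + (3/35 + 35/3))*(-23) = (24 + 1234/105)*(-23) = (3754/105)*(-23) = -86342/105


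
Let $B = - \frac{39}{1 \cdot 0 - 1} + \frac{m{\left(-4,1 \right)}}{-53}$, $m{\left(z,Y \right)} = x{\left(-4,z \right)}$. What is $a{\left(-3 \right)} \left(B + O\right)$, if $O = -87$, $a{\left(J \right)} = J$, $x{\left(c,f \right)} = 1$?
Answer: $\frac{7635}{53} \approx 144.06$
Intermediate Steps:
$m{\left(z,Y \right)} = 1$
$B = \frac{2066}{53}$ ($B = - \frac{39}{1 \cdot 0 - 1} + 1 \frac{1}{-53} = - \frac{39}{0 - 1} + 1 \left(- \frac{1}{53}\right) = - \frac{39}{-1} - \frac{1}{53} = \left(-39\right) \left(-1\right) - \frac{1}{53} = 39 - \frac{1}{53} = \frac{2066}{53} \approx 38.981$)
$a{\left(-3 \right)} \left(B + O\right) = - 3 \left(\frac{2066}{53} - 87\right) = \left(-3\right) \left(- \frac{2545}{53}\right) = \frac{7635}{53}$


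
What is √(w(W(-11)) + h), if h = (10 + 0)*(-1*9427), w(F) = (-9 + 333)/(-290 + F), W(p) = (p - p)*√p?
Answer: 8*I*√30969535/145 ≈ 307.04*I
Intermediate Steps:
W(p) = 0 (W(p) = 0*√p = 0)
w(F) = 324/(-290 + F)
h = -94270 (h = 10*(-9427) = -94270)
√(w(W(-11)) + h) = √(324/(-290 + 0) - 94270) = √(324/(-290) - 94270) = √(324*(-1/290) - 94270) = √(-162/145 - 94270) = √(-13669312/145) = 8*I*√30969535/145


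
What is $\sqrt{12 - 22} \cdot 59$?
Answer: $59 i \sqrt{10} \approx 186.57 i$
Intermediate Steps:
$\sqrt{12 - 22} \cdot 59 = \sqrt{-10} \cdot 59 = i \sqrt{10} \cdot 59 = 59 i \sqrt{10}$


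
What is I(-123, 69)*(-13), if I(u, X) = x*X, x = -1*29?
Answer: 26013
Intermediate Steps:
x = -29
I(u, X) = -29*X
I(-123, 69)*(-13) = -29*69*(-13) = -2001*(-13) = 26013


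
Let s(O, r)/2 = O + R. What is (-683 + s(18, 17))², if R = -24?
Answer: 483025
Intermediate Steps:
s(O, r) = -48 + 2*O (s(O, r) = 2*(O - 24) = 2*(-24 + O) = -48 + 2*O)
(-683 + s(18, 17))² = (-683 + (-48 + 2*18))² = (-683 + (-48 + 36))² = (-683 - 12)² = (-695)² = 483025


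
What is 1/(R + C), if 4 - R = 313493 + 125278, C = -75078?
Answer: -1/513845 ≈ -1.9461e-6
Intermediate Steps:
R = -438767 (R = 4 - (313493 + 125278) = 4 - 1*438771 = 4 - 438771 = -438767)
1/(R + C) = 1/(-438767 - 75078) = 1/(-513845) = -1/513845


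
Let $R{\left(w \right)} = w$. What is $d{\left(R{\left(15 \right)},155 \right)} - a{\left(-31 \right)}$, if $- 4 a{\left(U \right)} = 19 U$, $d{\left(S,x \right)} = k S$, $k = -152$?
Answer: $- \frac{9709}{4} \approx -2427.3$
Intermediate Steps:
$d{\left(S,x \right)} = - 152 S$
$a{\left(U \right)} = - \frac{19 U}{4}$
$d{\left(R{\left(15 \right)},155 \right)} - a{\left(-31 \right)} = \left(-152\right) 15 - \left(- \frac{19}{4}\right) \left(-31\right) = -2280 - \frac{589}{4} = - \frac{9709}{4}$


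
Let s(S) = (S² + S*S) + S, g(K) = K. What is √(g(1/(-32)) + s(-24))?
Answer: √72190/8 ≈ 33.585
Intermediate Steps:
s(S) = S + 2*S² (s(S) = (S² + S²) + S = 2*S² + S = S + 2*S²)
√(g(1/(-32)) + s(-24)) = √(1/(-32) - 24*(1 + 2*(-24))) = √(-1/32 - 24*(1 - 48)) = √(-1/32 - 24*(-47)) = √(-1/32 + 1128) = √(36095/32) = √72190/8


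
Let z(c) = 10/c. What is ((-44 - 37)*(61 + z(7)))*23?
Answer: -814131/7 ≈ -1.1630e+5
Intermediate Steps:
((-44 - 37)*(61 + z(7)))*23 = ((-44 - 37)*(61 + 10/7))*23 = -81*(61 + 10*(⅐))*23 = -81*(61 + 10/7)*23 = -81*437/7*23 = -35397/7*23 = -814131/7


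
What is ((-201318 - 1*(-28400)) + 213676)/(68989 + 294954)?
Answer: 40758/363943 ≈ 0.11199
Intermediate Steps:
((-201318 - 1*(-28400)) + 213676)/(68989 + 294954) = ((-201318 + 28400) + 213676)/363943 = (-172918 + 213676)*(1/363943) = 40758*(1/363943) = 40758/363943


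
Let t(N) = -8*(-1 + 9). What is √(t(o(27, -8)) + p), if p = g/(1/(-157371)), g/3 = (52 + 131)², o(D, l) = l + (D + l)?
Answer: I*√15810592321 ≈ 1.2574e+5*I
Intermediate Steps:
o(D, l) = D + 2*l
g = 100467 (g = 3*(52 + 131)² = 3*183² = 3*33489 = 100467)
t(N) = -64 (t(N) = -8*8 = -64)
p = -15810592257 (p = 100467/(1/(-157371)) = 100467/(-1/157371) = 100467*(-157371) = -15810592257)
√(t(o(27, -8)) + p) = √(-64 - 15810592257) = √(-15810592321) = I*√15810592321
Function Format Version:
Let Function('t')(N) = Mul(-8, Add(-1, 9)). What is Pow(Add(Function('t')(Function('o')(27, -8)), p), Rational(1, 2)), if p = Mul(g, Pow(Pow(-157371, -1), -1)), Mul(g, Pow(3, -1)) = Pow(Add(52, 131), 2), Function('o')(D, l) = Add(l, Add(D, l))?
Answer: Mul(I, Pow(15810592321, Rational(1, 2))) ≈ Mul(1.2574e+5, I)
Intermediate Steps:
Function('o')(D, l) = Add(D, Mul(2, l))
g = 100467 (g = Mul(3, Pow(Add(52, 131), 2)) = Mul(3, Pow(183, 2)) = Mul(3, 33489) = 100467)
Function('t')(N) = -64 (Function('t')(N) = Mul(-8, 8) = -64)
p = -15810592257 (p = Mul(100467, Pow(Pow(-157371, -1), -1)) = Mul(100467, Pow(Rational(-1, 157371), -1)) = Mul(100467, -157371) = -15810592257)
Pow(Add(Function('t')(Function('o')(27, -8)), p), Rational(1, 2)) = Pow(Add(-64, -15810592257), Rational(1, 2)) = Pow(-15810592321, Rational(1, 2)) = Mul(I, Pow(15810592321, Rational(1, 2)))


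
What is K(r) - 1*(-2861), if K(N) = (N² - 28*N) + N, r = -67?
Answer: 9159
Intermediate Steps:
K(N) = N² - 27*N
K(r) - 1*(-2861) = -67*(-27 - 67) - 1*(-2861) = -67*(-94) + 2861 = 6298 + 2861 = 9159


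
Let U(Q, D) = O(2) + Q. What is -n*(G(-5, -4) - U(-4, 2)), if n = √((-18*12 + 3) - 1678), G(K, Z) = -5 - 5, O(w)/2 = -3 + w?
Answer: 4*I*√1891 ≈ 173.94*I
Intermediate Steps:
O(w) = -6 + 2*w (O(w) = 2*(-3 + w) = -6 + 2*w)
G(K, Z) = -10
U(Q, D) = -2 + Q (U(Q, D) = (-6 + 2*2) + Q = (-6 + 4) + Q = -2 + Q)
n = I*√1891 (n = √((-216 + 3) - 1678) = √(-213 - 1678) = √(-1891) = I*√1891 ≈ 43.486*I)
-n*(G(-5, -4) - U(-4, 2)) = -I*√1891*(-10 - (-2 - 4)) = -I*√1891*(-10 - 1*(-6)) = -I*√1891*(-10 + 6) = -I*√1891*(-4) = -(-4)*I*√1891 = 4*I*√1891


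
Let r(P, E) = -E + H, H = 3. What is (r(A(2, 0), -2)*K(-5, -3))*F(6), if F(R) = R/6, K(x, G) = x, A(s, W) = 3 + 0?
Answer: -25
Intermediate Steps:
A(s, W) = 3
r(P, E) = 3 - E (r(P, E) = -E + 3 = 3 - E)
F(R) = R/6 (F(R) = R*(1/6) = R/6)
(r(A(2, 0), -2)*K(-5, -3))*F(6) = ((3 - 1*(-2))*(-5))*((1/6)*6) = ((3 + 2)*(-5))*1 = (5*(-5))*1 = -25*1 = -25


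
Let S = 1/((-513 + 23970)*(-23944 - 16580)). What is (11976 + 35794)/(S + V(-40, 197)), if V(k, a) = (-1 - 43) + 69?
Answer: 45408799026360/23764286699 ≈ 1910.8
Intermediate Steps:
V(k, a) = 25 (V(k, a) = -44 + 69 = 25)
S = -1/950571468 (S = 1/(23457*(-40524)) = 1/(-950571468) = -1/950571468 ≈ -1.0520e-9)
(11976 + 35794)/(S + V(-40, 197)) = (11976 + 35794)/(-1/950571468 + 25) = 47770/(23764286699/950571468) = 47770*(950571468/23764286699) = 45408799026360/23764286699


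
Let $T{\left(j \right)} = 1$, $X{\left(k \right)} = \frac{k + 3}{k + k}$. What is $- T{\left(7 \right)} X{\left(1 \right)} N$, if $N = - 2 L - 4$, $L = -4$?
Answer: $-8$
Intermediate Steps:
$X{\left(k \right)} = \frac{3 + k}{2 k}$
$N = 4$ ($N = \left(-2\right) \left(-4\right) - 4 = 8 - 4 = 4$)
$- T{\left(7 \right)} X{\left(1 \right)} N = - 1 \frac{3 + 1}{2 \cdot 1} \cdot 4 = - 1 \cdot \frac{1}{2} \cdot 1 \cdot 4 \cdot 4 = - 1 \cdot 2 \cdot 4 = - 2 \cdot 4 = \left(-1\right) 8 = -8$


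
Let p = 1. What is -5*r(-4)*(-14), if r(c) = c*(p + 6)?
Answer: -1960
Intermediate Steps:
r(c) = 7*c (r(c) = c*(1 + 6) = c*7 = 7*c)
-5*r(-4)*(-14) = -35*(-4)*(-14) = -5*(-28)*(-14) = 140*(-14) = -1960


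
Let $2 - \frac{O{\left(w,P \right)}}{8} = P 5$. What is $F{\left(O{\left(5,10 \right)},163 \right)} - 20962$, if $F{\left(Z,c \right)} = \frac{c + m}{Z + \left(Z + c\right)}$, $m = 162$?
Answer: $- \frac{2536467}{121} \approx -20963.0$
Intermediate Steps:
$O{\left(w,P \right)} = 16 - 40 P$ ($O{\left(w,P \right)} = 16 - 8 P 5 = 16 - 8 \cdot 5 P = 16 - 40 P$)
$F{\left(Z,c \right)} = \frac{162 + c}{c + 2 Z}$ ($F{\left(Z,c \right)} = \frac{c + 162}{Z + \left(Z + c\right)} = \frac{162 + c}{c + 2 Z}$)
$F{\left(O{\left(5,10 \right)},163 \right)} - 20962 = \frac{162 + 163}{163 + 2 \left(16 - 400\right)} - 20962 = \frac{1}{163 + 2 \left(16 - 400\right)} 325 - 20962 = \frac{1}{163 + 2 \left(-384\right)} 325 - 20962 = \frac{1}{163 - 768} \cdot 325 - 20962 = \frac{1}{-605} \cdot 325 - 20962 = \left(- \frac{1}{605}\right) 325 - 20962 = - \frac{65}{121} - 20962 = - \frac{2536467}{121}$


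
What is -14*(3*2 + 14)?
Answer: -280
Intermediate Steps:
-14*(3*2 + 14) = -14*(6 + 14) = -14*20 = -280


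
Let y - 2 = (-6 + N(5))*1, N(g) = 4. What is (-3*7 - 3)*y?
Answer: 0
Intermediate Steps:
y = 0 (y = 2 + (-6 + 4)*1 = 2 - 2*1 = 2 - 2 = 0)
(-3*7 - 3)*y = (-3*7 - 3)*0 = (-21 - 3)*0 = -24*0 = 0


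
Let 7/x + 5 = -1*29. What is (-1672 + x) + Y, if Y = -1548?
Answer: -109487/34 ≈ -3220.2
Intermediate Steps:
x = -7/34 (x = 7/(-5 - 1*29) = 7/(-5 - 29) = 7/(-34) = 7*(-1/34) = -7/34 ≈ -0.20588)
(-1672 + x) + Y = (-1672 - 7/34) - 1548 = -56855/34 - 1548 = -109487/34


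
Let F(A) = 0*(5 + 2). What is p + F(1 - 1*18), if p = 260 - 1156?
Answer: -896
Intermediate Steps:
p = -896
F(A) = 0 (F(A) = 0*7 = 0)
p + F(1 - 1*18) = -896 + 0 = -896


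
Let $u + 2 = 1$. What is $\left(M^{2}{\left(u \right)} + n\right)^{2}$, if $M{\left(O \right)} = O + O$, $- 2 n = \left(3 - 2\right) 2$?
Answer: $9$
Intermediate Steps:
$n = -1$ ($n = - \frac{\left(3 - 2\right) 2}{2} = - \frac{1 \cdot 2}{2} = \left(- \frac{1}{2}\right) 2 = -1$)
$u = -1$ ($u = -2 + 1 = -1$)
$M{\left(O \right)} = 2 O$
$\left(M^{2}{\left(u \right)} + n\right)^{2} = \left(\left(2 \left(-1\right)\right)^{2} - 1\right)^{2} = \left(\left(-2\right)^{2} - 1\right)^{2} = \left(4 - 1\right)^{2} = 3^{2} = 9$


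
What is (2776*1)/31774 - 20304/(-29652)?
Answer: 30310552/39256777 ≈ 0.77211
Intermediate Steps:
(2776*1)/31774 - 20304/(-29652) = 2776*(1/31774) - 20304*(-1/29652) = 1388/15887 + 1692/2471 = 30310552/39256777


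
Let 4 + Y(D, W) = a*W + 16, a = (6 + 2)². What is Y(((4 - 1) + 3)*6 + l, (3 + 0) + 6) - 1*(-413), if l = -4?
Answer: 1001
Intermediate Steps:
a = 64 (a = 8² = 64)
Y(D, W) = 12 + 64*W (Y(D, W) = -4 + (64*W + 16) = -4 + (16 + 64*W) = 12 + 64*W)
Y(((4 - 1) + 3)*6 + l, (3 + 0) + 6) - 1*(-413) = (12 + 64*((3 + 0) + 6)) - 1*(-413) = (12 + 64*(3 + 6)) + 413 = (12 + 64*9) + 413 = (12 + 576) + 413 = 588 + 413 = 1001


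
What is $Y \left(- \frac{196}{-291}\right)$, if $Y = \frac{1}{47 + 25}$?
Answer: $\frac{49}{5238} \approx 0.0093547$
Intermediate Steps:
$Y = \frac{1}{72} \approx 0.013889$
$Y \left(- \frac{196}{-291}\right) = \frac{\left(-196\right) \frac{1}{-291}}{72} = \frac{\left(-196\right) \left(- \frac{1}{291}\right)}{72} = \frac{1}{72} \cdot \frac{196}{291} = \frac{49}{5238}$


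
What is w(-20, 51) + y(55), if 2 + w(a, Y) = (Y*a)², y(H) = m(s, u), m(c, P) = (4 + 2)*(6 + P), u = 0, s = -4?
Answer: 1040434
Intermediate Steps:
m(c, P) = 36 + 6*P (m(c, P) = 6*(6 + P) = 36 + 6*P)
y(H) = 36 (y(H) = 36 + 6*0 = 36 + 0 = 36)
w(a, Y) = -2 + Y²*a² (w(a, Y) = -2 + (Y*a)² = -2 + Y²*a²)
w(-20, 51) + y(55) = (-2 + 51²*(-20)²) + 36 = (-2 + 2601*400) + 36 = (-2 + 1040400) + 36 = 1040398 + 36 = 1040434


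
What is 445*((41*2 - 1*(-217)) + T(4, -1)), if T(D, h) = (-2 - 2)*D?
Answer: 125935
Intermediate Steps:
T(D, h) = -4*D
445*((41*2 - 1*(-217)) + T(4, -1)) = 445*((41*2 - 1*(-217)) - 4*4) = 445*((82 + 217) - 16) = 445*(299 - 16) = 445*283 = 125935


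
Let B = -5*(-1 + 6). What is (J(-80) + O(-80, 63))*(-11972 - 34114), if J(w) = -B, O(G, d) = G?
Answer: 2534730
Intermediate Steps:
B = -25 (B = -5*5 = -25)
J(w) = 25 (J(w) = -1*(-25) = 25)
(J(-80) + O(-80, 63))*(-11972 - 34114) = (25 - 80)*(-11972 - 34114) = -55*(-46086) = 2534730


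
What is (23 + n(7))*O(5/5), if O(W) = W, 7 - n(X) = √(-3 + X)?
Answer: 28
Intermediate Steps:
n(X) = 7 - √(-3 + X)
(23 + n(7))*O(5/5) = (23 + (7 - √(-3 + 7)))*(5/5) = (23 + (7 - √4))*(5*(⅕)) = (23 + (7 - 1*2))*1 = (23 + (7 - 2))*1 = (23 + 5)*1 = 28*1 = 28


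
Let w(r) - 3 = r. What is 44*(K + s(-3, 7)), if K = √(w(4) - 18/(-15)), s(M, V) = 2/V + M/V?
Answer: -44/7 + 44*√205/5 ≈ 119.71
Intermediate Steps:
w(r) = 3 + r
K = √205/5 (K = √((3 + 4) - 18/(-15)) = √(7 - 18*(-1/15)) = √(7 + 6/5) = √(41/5) = √205/5 ≈ 2.8636)
44*(K + s(-3, 7)) = 44*(√205/5 + (2 - 3)/7) = 44*(√205/5 + (⅐)*(-1)) = 44*(√205/5 - ⅐) = 44*(-⅐ + √205/5) = -44/7 + 44*√205/5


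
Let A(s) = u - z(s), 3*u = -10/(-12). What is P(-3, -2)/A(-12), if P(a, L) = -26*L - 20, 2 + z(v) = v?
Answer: 576/257 ≈ 2.2412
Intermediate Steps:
z(v) = -2 + v
P(a, L) = -20 - 26*L
u = 5/18 (u = (-10/(-12))/3 = (-10*(-1/12))/3 = (⅓)*(⅚) = 5/18 ≈ 0.27778)
A(s) = 41/18 - s (A(s) = 5/18 - (-2 + s) = 5/18 + (2 - s) = 41/18 - s)
P(-3, -2)/A(-12) = (-20 - 26*(-2))/(41/18 - 1*(-12)) = (-20 + 52)/(41/18 + 12) = 32/(257/18) = 32*(18/257) = 576/257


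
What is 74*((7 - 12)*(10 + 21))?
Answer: -11470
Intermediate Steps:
74*((7 - 12)*(10 + 21)) = 74*(-5*31) = 74*(-155) = -11470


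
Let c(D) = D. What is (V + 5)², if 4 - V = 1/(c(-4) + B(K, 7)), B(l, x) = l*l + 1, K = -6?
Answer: 87616/1089 ≈ 80.455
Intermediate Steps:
B(l, x) = 1 + l² (B(l, x) = l² + 1 = 1 + l²)
V = 131/33 (V = 4 - 1/(-4 + (1 + (-6)²)) = 4 - 1/(-4 + (1 + 36)) = 4 - 1/(-4 + 37) = 4 - 1/33 = 131/33 ≈ 3.9697)
(V + 5)² = (131/33 + 5)² = (296/33)² = 87616/1089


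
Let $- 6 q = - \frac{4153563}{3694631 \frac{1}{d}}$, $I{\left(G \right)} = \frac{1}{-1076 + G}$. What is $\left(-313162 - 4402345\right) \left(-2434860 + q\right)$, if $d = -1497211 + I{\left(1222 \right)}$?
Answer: $\frac{13813850592024749970375}{1078832252} \approx 1.2804 \cdot 10^{13}$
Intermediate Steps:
$d = - \frac{218592805}{146}$ ($d = -1497211 + \frac{1}{-1076 + 1222} = -1497211 + \frac{1}{146} = - \frac{218592805}{146} \approx -1.4972 \cdot 10^{6}$)
$q = - \frac{302646328971405}{1078832252}$ ($q = - \frac{\left(-4153563\right) \frac{1}{3694631 \frac{1}{- \frac{218592805}{146}}}}{6} = - \frac{\left(-4153563\right) \frac{1}{3694631 \left(- \frac{146}{218592805}\right)}}{6} = - \frac{\left(-4153563\right) \frac{1}{- \frac{539416126}{218592805}}}{6} = - \frac{\left(-4153563\right) \left(- \frac{218592805}{539416126}\right)}{6} = \left(- \frac{1}{6}\right) \frac{907938986914215}{539416126} = - \frac{302646328971405}{1078832252} \approx -2.8053 \cdot 10^{5}$)
$\left(-313162 - 4402345\right) \left(-2434860 + q\right) = \left(-313162 - 4402345\right) \left(-2434860 - \frac{302646328971405}{1078832252}\right) = \left(-4715507\right) \left(- \frac{2929451826076125}{1078832252}\right) = \frac{13813850592024749970375}{1078832252}$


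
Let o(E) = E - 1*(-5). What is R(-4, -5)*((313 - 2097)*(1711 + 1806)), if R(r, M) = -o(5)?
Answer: 62743280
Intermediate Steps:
o(E) = 5 + E (o(E) = E + 5 = 5 + E)
R(r, M) = -10 (R(r, M) = -(5 + 5) = -1*10 = -10)
R(-4, -5)*((313 - 2097)*(1711 + 1806)) = -10*(313 - 2097)*(1711 + 1806) = -(-17840)*3517 = -10*(-6274328) = 62743280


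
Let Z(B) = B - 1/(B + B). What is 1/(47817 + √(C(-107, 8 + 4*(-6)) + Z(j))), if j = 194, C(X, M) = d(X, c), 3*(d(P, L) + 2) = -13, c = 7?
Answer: 55658988/2661445610755 - 2*√63566331/2661445610755 ≈ 2.0907e-5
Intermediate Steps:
d(P, L) = -19/3 (d(P, L) = -2 + (⅓)*(-13) = -2 - 13/3 = -19/3)
C(X, M) = -19/3
Z(B) = B - 1/(2*B)
1/(47817 + √(C(-107, 8 + 4*(-6)) + Z(j))) = 1/(47817 + √(-19/3 + (194 - ½/194))) = 1/(47817 + √(-19/3 + (194 - ½*1/194))) = 1/(47817 + √(-19/3 + (194 - 1/388))) = 1/(47817 + √(-19/3 + 75271/388)) = 1/(47817 + √(218441/1164)) = 1/(47817 + √63566331/582)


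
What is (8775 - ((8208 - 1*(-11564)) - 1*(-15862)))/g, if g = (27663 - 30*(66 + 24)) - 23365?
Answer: -26859/1598 ≈ -16.808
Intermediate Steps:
g = 1598 (g = (27663 - 30*90) - 23365 = (27663 - 2700) - 23365 = 24963 - 23365 = 1598)
(8775 - ((8208 - 1*(-11564)) - 1*(-15862)))/g = (8775 - ((8208 - 1*(-11564)) - 1*(-15862)))/1598 = (8775 - ((8208 + 11564) + 15862))*(1/1598) = (8775 - (19772 + 15862))*(1/1598) = (8775 - 1*35634)*(1/1598) = (8775 - 35634)*(1/1598) = -26859*1/1598 = -26859/1598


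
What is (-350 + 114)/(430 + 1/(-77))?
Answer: -18172/33109 ≈ -0.54885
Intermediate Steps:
(-350 + 114)/(430 + 1/(-77)) = -236/(430 - 1/77) = -236/33109/77 = -236*77/33109 = -18172/33109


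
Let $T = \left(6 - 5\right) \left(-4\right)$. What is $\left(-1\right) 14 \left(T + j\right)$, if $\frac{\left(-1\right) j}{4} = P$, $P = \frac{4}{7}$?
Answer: $88$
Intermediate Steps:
$P = \frac{4}{7}$ ($P = 4 \cdot \frac{1}{7} = \frac{4}{7} \approx 0.57143$)
$T = -4$ ($T = 1 \left(-4\right) = -4$)
$j = - \frac{16}{7}$ ($j = \left(-4\right) \frac{4}{7} = - \frac{16}{7} \approx -2.2857$)
$\left(-1\right) 14 \left(T + j\right) = \left(-1\right) 14 \left(-4 - \frac{16}{7}\right) = \left(-14\right) \left(- \frac{44}{7}\right) = 88$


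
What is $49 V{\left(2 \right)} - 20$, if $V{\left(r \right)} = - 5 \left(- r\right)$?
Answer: $470$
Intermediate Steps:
$V{\left(r \right)} = 5 r$
$49 V{\left(2 \right)} - 20 = 49 \cdot 5 \cdot 2 - 20 = 49 \cdot 10 - 20 = 490 - 20 = 470$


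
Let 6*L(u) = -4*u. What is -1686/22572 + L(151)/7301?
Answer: -2430289/27466362 ≈ -0.088482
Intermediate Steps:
L(u) = -2*u/3 (L(u) = (-4*u)/6 = -2*u/3)
-1686/22572 + L(151)/7301 = -1686/22572 - ⅔*151/7301 = -1686*1/22572 - 302/3*1/7301 = -281/3762 - 302/21903 = -2430289/27466362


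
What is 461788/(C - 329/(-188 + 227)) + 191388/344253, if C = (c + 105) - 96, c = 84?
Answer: 626696530/114751 ≈ 5461.4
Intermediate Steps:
C = 93 (C = (84 + 105) - 96 = 189 - 96 = 93)
461788/(C - 329/(-188 + 227)) + 191388/344253 = 461788/(93 - 329/(-188 + 227)) + 191388/344253 = 461788/(93 - 329/39) + 191388*(1/344253) = 461788/(93 + (1/39)*(-329)) + 63796/114751 = 461788/(93 - 329/39) + 63796/114751 = 461788/(3298/39) + 63796/114751 = 461788*(39/3298) + 63796/114751 = 529698/97 + 63796/114751 = 626696530/114751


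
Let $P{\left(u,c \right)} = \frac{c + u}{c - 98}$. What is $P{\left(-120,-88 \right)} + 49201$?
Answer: $\frac{4575797}{93} \approx 49202.0$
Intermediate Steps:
$P{\left(u,c \right)} = \frac{c + u}{-98 + c}$
$P{\left(-120,-88 \right)} + 49201 = \frac{-88 - 120}{-98 - 88} + 49201 = \frac{1}{-186} \left(-208\right) + 49201 = \left(- \frac{1}{186}\right) \left(-208\right) + 49201 = \frac{104}{93} + 49201 = \frac{4575797}{93}$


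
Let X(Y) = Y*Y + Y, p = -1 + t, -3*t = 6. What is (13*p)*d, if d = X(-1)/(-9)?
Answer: 0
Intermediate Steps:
t = -2 (t = -1/3*6 = -2)
p = -3 (p = -1 - 2 = -3)
X(Y) = Y + Y**2 (X(Y) = Y**2 + Y = Y + Y**2)
d = 0 (d = -(1 - 1)/(-9) = -1*0*(-1/9) = 0*(-1/9) = 0)
(13*p)*d = (13*(-3))*0 = -39*0 = 0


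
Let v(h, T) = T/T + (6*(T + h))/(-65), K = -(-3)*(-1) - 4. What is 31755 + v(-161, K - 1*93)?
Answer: 2065706/65 ≈ 31780.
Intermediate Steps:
K = -7 (K = -3*1 - 4 = -3 - 4 = -7)
v(h, T) = 1 - 6*T/65 - 6*h/65 (v(h, T) = 1 + (6*T + 6*h)*(-1/65) = 1 + (-6*T/65 - 6*h/65) = 1 - 6*T/65 - 6*h/65)
31755 + v(-161, K - 1*93) = 31755 + (1 - 6*(-7 - 1*93)/65 - 6/65*(-161)) = 31755 + (1 - 6*(-7 - 93)/65 + 966/65) = 31755 + (1 - 6/65*(-100) + 966/65) = 31755 + (1 + 120/13 + 966/65) = 31755 + 1631/65 = 2065706/65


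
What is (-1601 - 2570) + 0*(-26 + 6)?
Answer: -4171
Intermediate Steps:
(-1601 - 2570) + 0*(-26 + 6) = -4171 + 0*(-20) = -4171 + 0 = -4171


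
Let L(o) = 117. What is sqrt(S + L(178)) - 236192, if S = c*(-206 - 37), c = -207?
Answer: -236192 + 3*sqrt(5602) ≈ -2.3597e+5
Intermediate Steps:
S = 50301 (S = -207*(-206 - 37) = -207*(-243) = 50301)
sqrt(S + L(178)) - 236192 = sqrt(50301 + 117) - 236192 = sqrt(50418) - 236192 = 3*sqrt(5602) - 236192 = -236192 + 3*sqrt(5602)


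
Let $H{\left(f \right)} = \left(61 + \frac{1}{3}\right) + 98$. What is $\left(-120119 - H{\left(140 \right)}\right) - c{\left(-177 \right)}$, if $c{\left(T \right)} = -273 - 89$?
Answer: $- \frac{359749}{3} \approx -1.1992 \cdot 10^{5}$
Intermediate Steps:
$c{\left(T \right)} = -362$
$H{\left(f \right)} = \frac{478}{3}$ ($H{\left(f \right)} = \left(61 + \frac{1}{3}\right) + 98 = \frac{184}{3} + 98 = \frac{478}{3}$)
$\left(-120119 - H{\left(140 \right)}\right) - c{\left(-177 \right)} = \left(-120119 - \frac{478}{3}\right) - -362 = \left(-120119 - \frac{478}{3}\right) + 362 = - \frac{360835}{3} + 362 = - \frac{359749}{3}$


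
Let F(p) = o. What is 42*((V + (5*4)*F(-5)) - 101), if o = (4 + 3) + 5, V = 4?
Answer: 6006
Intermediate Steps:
o = 12 (o = 7 + 5 = 12)
F(p) = 12
42*((V + (5*4)*F(-5)) - 101) = 42*((4 + (5*4)*12) - 101) = 42*((4 + 20*12) - 101) = 42*((4 + 240) - 101) = 42*(244 - 101) = 42*143 = 6006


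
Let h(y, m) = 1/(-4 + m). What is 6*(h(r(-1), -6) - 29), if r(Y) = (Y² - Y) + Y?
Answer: -873/5 ≈ -174.60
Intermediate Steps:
r(Y) = Y²
6*(h(r(-1), -6) - 29) = 6*(1/(-4 - 6) - 29) = 6*(1/(-10) - 29) = 6*(-⅒ - 29) = 6*(-291/10) = -873/5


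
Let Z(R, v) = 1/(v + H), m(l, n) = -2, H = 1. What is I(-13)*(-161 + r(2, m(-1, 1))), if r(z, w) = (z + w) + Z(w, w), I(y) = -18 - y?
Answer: 810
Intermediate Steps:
Z(R, v) = 1/(1 + v) (Z(R, v) = 1/(v + 1) = 1/(1 + v))
r(z, w) = w + z + 1/(1 + w) (r(z, w) = (z + w) + 1/(1 + w) = (w + z) + 1/(1 + w) = w + z + 1/(1 + w))
I(-13)*(-161 + r(2, m(-1, 1))) = (-18 - 1*(-13))*(-161 + (1 + (1 - 2)*(-2 + 2))/(1 - 2)) = (-18 + 13)*(-161 + (1 - 1*0)/(-1)) = -5*(-161 - (1 + 0)) = -5*(-161 - 1*1) = -5*(-161 - 1) = -5*(-162) = 810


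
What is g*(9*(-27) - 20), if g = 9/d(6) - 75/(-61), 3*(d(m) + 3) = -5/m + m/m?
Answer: 1553541/3233 ≈ 480.53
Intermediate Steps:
d(m) = -8/3 - 5/(3*m) (d(m) = -3 + (-5/m + m/m)/3 = -3 + (-5/m + 1)/3 = -3 + (1 - 5/m)/3 = -3 + (⅓ - 5/(3*m)) = -8/3 - 5/(3*m))
g = -5907/3233 (g = 9/(((⅓)*(-5 - 8*6)/6)) - 75/(-61) = 9/(((⅓)*(⅙)*(-5 - 48))) - 75*(-1/61) = 9/(((⅓)*(⅙)*(-53))) + 75/61 = 9/(-53/18) + 75/61 = 9*(-18/53) + 75/61 = -162/53 + 75/61 = -5907/3233 ≈ -1.8271)
g*(9*(-27) - 20) = -5907*(9*(-27) - 20)/3233 = -5907*(-243 - 20)/3233 = -5907/3233*(-263) = 1553541/3233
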